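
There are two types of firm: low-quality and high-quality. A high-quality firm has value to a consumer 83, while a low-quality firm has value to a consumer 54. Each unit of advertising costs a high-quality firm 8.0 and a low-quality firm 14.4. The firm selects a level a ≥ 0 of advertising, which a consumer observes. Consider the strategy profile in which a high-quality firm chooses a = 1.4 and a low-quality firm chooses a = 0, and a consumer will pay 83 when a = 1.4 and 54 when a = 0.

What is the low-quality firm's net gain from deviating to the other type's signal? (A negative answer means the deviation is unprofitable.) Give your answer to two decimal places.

8.84

Playing a = 0 the low-quality firm receives 54.
Deviating to a = 1.4 brings payment 83 at cost 14.4 × 1.4 = 20.16, netting 62.84.
Gain from deviating: 62.84 − 54 = 8.84.
The gain is positive, so the low-quality type's incentive-compatibility constraint is violated — this profile is not a separating equilibrium.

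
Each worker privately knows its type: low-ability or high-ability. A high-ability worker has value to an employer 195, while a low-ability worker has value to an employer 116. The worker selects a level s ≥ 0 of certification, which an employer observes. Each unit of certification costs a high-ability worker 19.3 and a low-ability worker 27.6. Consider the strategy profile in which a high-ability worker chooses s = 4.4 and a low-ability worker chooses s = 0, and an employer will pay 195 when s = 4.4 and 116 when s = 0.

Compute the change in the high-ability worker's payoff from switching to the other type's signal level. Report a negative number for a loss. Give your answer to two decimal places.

5.92

Playing s = 4.4 the high-ability worker receives 195 − 19.3 × 4.4 = 110.08.
Deviating to s = 0 yields 116 instead.
Gain from deviating: 116 − 110.08 = 5.92.
The gain is positive, so the high-ability type's incentive-compatibility constraint is violated — this profile is not a separating equilibrium.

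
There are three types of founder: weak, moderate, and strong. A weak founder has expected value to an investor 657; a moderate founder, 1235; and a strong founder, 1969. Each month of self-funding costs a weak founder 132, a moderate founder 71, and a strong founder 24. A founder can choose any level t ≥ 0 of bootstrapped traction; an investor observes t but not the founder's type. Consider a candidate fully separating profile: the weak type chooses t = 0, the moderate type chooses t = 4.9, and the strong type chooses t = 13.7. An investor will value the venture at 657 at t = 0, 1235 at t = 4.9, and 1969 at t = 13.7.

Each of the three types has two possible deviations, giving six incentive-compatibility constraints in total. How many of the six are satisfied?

5

Weak (own payoff 657): to t=4.9 gives 1235 − 132×4.9 = 588.2 → no gain ✓; to t=13.7 gives 1969 − 132×13.7 = 160.6 → no gain ✓.
Moderate (own payoff 1235 − 71×4.9 = 887.1): to t=0 gives 657 → no gain ✓; to t=13.7 gives 1969 − 71×13.7 = 996.3 → profitable ✗.
Strong (own payoff 1969 − 24×13.7 = 1640.2): to t=0 gives 657 → no gain ✓; to t=4.9 gives 1235 − 24×4.9 = 1117.4 → no gain ✓.
5 of the 6 constraints hold; not an equilibrium.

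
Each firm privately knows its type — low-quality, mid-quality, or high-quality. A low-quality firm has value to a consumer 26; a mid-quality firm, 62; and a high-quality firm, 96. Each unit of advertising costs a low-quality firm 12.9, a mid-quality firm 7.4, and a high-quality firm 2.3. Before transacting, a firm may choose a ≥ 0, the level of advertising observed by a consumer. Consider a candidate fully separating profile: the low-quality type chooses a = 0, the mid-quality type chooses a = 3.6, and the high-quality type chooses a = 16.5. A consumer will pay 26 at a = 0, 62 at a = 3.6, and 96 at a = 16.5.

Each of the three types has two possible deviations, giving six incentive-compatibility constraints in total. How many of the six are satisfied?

6

Mid-quality (own payoff 62 − 7.4×3.6 = 35.36): to a=0 gives 26 → no gain ✓; to a=16.5 gives 96 − 7.4×16.5 = -26.1 → no gain ✓.
High-quality (own payoff 96 − 2.3×16.5 = 58.05): to a=0 gives 26 → no gain ✓; to a=3.6 gives 62 − 2.3×3.6 = 53.72 → no gain ✓.
Low-quality (own payoff 26): to a=3.6 gives 62 − 12.9×3.6 = 15.56 → no gain ✓; to a=16.5 gives 96 − 12.9×16.5 = -116.85 → no gain ✓.
6 of the 6 constraints hold; this profile is a separating equilibrium.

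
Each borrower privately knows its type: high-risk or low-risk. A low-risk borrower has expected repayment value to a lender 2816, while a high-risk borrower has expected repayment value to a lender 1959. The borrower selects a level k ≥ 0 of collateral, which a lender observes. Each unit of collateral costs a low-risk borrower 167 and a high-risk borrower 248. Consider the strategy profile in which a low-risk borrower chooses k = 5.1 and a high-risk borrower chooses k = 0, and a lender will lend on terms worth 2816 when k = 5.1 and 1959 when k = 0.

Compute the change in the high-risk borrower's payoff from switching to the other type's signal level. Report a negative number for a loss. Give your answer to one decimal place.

Playing k = 0 the high-risk borrower receives 1959.
Deviating to k = 5.1 brings payment 2816 at cost 248 × 5.1 = 1264.8, netting 1551.2.
Gain from deviating: 1551.2 − 1959 = -407.8.
The gain is negative, so the high-risk type's incentive-compatibility constraint is satisfied.

-407.8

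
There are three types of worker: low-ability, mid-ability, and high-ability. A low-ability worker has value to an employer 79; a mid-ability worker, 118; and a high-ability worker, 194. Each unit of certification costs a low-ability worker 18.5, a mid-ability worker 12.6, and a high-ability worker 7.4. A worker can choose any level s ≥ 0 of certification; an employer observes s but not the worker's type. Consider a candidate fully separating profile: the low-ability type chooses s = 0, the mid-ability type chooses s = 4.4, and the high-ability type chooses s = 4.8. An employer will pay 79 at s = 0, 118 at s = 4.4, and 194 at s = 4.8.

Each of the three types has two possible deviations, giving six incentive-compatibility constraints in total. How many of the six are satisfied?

Low-ability (own payoff 79): to s=4.4 gives 118 − 18.5×4.4 = 36.6 → no gain ✓; to s=4.8 gives 194 − 18.5×4.8 = 105.2 → profitable ✗.
High-ability (own payoff 194 − 7.4×4.8 = 158.48): to s=0 gives 79 → no gain ✓; to s=4.4 gives 118 − 7.4×4.4 = 85.44 → no gain ✓.
Mid-ability (own payoff 118 − 12.6×4.4 = 62.56): to s=0 gives 79 → profitable ✗; to s=4.8 gives 194 − 12.6×4.8 = 133.52 → profitable ✗.
3 of the 6 constraints hold; not an equilibrium.

3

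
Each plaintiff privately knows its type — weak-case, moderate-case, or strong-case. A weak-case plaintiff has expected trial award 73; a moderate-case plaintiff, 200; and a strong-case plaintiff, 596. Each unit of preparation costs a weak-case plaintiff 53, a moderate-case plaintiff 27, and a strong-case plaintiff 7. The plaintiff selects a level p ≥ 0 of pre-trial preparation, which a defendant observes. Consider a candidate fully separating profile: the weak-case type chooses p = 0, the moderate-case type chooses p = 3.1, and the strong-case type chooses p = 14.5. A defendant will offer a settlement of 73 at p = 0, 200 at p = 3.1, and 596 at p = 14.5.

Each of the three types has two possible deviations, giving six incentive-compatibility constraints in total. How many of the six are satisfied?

Strong-case (own payoff 596 − 7×14.5 = 494.5): to p=0 gives 73 → no gain ✓; to p=3.1 gives 200 − 7×3.1 = 178.3 → no gain ✓.
Moderate-case (own payoff 200 − 27×3.1 = 116.3): to p=0 gives 73 → no gain ✓; to p=14.5 gives 596 − 27×14.5 = 204.5 → profitable ✗.
Weak-case (own payoff 73): to p=3.1 gives 200 − 53×3.1 = 35.7 → no gain ✓; to p=14.5 gives 596 − 53×14.5 = -172.5 → no gain ✓.
5 of the 6 constraints hold; not an equilibrium.

5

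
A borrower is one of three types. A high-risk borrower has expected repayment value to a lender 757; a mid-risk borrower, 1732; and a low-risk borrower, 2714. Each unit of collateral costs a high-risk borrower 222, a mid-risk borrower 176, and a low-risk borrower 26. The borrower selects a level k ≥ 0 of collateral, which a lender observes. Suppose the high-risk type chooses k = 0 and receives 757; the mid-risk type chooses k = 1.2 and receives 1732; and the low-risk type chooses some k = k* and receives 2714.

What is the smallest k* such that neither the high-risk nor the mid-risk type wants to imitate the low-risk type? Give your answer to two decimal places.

Mid-risk type (on-path payoff 1732 − 176×1.2 = 1520.8) won't mimic when 1520.8 ≥ 2714 − 176·k*, i.e. k* ≥ 6.78.
High-risk type (on-path payoff 757) won't mimic when 757 ≥ 2714 − 222·k*, i.e. k* ≥ 8.82.
Both must hold, so k* = max(8.82, 6.78) = 8.82. The high-risk type's constraint binds.

8.82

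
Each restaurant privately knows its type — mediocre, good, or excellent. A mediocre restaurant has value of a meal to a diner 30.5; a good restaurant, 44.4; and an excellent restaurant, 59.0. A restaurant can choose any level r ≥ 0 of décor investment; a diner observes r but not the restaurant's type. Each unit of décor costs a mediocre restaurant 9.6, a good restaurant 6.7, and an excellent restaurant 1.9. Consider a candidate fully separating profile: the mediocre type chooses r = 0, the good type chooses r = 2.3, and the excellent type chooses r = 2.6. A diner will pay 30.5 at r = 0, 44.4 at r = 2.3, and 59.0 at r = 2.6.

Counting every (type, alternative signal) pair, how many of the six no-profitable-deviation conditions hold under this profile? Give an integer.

3

Mediocre (own payoff 30.5): to r=2.3 gives 44.4 − 9.6×2.3 = 22.32 → no gain ✓; to r=2.6 gives 59.0 − 9.6×2.6 = 34.04 → profitable ✗.
Excellent (own payoff 59.0 − 1.9×2.6 = 54.06): to r=0 gives 30.5 → no gain ✓; to r=2.3 gives 44.4 − 1.9×2.3 = 40.03 → no gain ✓.
Good (own payoff 44.4 − 6.7×2.3 = 28.99): to r=0 gives 30.5 → profitable ✗; to r=2.6 gives 59.0 − 6.7×2.6 = 41.58 → profitable ✗.
3 of the 6 constraints hold; not an equilibrium.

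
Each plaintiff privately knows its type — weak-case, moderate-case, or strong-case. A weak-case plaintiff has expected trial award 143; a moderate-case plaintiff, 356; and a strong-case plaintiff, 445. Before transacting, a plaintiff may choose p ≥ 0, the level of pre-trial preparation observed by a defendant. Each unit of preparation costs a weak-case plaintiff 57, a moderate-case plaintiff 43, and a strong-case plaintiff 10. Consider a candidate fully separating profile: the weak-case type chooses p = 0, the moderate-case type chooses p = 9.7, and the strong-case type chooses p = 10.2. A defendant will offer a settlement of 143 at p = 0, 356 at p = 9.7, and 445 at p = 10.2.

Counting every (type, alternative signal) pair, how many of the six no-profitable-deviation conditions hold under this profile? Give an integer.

Weak-case (own payoff 143): to p=9.7 gives 356 − 57×9.7 = -196.9 → no gain ✓; to p=10.2 gives 445 − 57×10.2 = -136.4 → no gain ✓.
Strong-case (own payoff 445 − 10×10.2 = 343): to p=0 gives 143 → no gain ✓; to p=9.7 gives 356 − 10×9.7 = 259 → no gain ✓.
Moderate-case (own payoff 356 − 43×9.7 = -61.1): to p=0 gives 143 → profitable ✗; to p=10.2 gives 445 − 43×10.2 = 6.4 → profitable ✗.
4 of the 6 constraints hold; not an equilibrium.

4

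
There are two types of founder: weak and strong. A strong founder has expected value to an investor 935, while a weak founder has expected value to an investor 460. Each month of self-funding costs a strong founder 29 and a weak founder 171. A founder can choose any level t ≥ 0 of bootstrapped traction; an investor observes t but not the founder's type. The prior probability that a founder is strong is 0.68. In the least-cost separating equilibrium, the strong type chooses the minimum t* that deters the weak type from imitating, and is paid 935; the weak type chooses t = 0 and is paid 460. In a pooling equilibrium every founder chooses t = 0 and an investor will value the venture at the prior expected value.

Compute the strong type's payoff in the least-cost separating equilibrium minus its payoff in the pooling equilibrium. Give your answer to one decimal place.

71.4

Least-cost separating signal: t* solves 460 = 935 − 171·t*, so t* = (935 − 460)/171 ≈ 2.7778.
Strong type's separating payoff: 935 − 29 × t* = 935 − 29 × (935 − 460)/171 = 935 − 13775/171 ≈ 854.444.
Pooling payoff: 0.68 × 935 + 0.32 × 460 = 783.
Difference: 854.444 − 783 = 71.444, i.e. 71.4 to one decimal place.
The strong type prefers to separate.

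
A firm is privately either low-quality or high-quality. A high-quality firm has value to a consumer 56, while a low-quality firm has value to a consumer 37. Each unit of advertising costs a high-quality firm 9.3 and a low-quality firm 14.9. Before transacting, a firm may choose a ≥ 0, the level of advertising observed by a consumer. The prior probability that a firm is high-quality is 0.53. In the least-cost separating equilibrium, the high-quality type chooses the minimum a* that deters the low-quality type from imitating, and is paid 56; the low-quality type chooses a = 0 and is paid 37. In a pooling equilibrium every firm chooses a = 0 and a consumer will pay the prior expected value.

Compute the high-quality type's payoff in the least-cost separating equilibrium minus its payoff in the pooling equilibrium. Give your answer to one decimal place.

-2.9

Least-cost separating signal: a* solves 37 = 56 − 14.9·a*, so a* = (56 − 37)/14.9 ≈ 1.2752.
High-quality type's separating payoff: 56 − 9.3 × a* = 56 − 9.3 × (56 − 37)/14.9 = 56 − 176.7/14.9 ≈ 44.141.
Pooling payoff: 0.53 × 56 + 0.47 × 37 = 47.07.
Difference: 44.141 − 47.07 = -2.929, i.e. -2.9 to one decimal place.
The high-quality type would prefer the pooling outcome.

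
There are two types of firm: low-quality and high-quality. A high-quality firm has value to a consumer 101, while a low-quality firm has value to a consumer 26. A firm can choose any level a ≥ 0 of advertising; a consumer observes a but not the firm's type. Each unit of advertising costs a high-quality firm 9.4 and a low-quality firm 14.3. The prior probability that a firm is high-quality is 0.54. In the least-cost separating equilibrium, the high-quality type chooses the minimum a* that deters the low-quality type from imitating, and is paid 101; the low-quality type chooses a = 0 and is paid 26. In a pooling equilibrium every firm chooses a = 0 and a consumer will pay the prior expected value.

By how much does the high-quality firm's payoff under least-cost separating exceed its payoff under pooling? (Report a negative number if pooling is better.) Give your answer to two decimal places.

Least-cost separating signal: a* solves 26 = 101 − 14.3·a*, so a* = (101 − 26)/14.3 ≈ 5.2448.
High-quality type's separating payoff: 101 − 9.4 × a* = 101 − 9.4 × (101 − 26)/14.3 = 101 − 705/14.3 ≈ 51.6993.
Pooling payoff: 0.54 × 101 + 0.46 × 26 = 66.5.
Difference: 51.6993 − 66.5 = -14.8007, i.e. -14.80 to two decimal places.
The high-quality type would prefer the pooling outcome.

-14.80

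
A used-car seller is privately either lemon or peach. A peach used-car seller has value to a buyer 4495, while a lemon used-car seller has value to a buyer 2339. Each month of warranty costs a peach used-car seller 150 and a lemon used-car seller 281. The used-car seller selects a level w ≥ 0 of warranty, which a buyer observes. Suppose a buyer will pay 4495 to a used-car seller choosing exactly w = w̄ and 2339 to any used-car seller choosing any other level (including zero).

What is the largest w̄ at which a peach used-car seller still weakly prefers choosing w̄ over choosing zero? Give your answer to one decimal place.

14.4

Choosing w̄ yields the peach type 4495 − 150·w̄; choosing zero yields 2339.
The peach type is indifferent at 4495 − 150·w̄ = 2339, i.e. w̄ = (4495 − 2339) / 150 ≈ 14.4.
For any w̄ above 14.4 the peach type would rather pool at zero, so separation collapses.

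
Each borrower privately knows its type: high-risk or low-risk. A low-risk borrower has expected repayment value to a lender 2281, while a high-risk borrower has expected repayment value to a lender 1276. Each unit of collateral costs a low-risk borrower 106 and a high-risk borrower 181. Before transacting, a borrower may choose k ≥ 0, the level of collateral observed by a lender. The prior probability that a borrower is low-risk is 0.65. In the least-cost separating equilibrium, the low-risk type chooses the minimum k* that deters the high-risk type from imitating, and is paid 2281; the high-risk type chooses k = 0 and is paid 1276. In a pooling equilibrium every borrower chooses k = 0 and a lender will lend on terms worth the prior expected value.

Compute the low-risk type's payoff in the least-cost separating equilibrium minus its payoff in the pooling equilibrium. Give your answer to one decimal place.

-236.8

Least-cost separating signal: k* solves 1276 = 2281 − 181·k*, so k* = (2281 − 1276)/181 ≈ 5.5525.
Low-risk type's separating payoff: 2281 − 106 × k* = 2281 − 106 × (2281 − 1276)/181 = 2281 − 106530/181 ≈ 1692.436.
Pooling payoff: 0.65 × 2281 + 0.35 × 1276 = 1929.25.
Difference: 1692.436 − 1929.25 = -236.814, i.e. -236.8 to one decimal place.
The low-risk type would prefer the pooling outcome.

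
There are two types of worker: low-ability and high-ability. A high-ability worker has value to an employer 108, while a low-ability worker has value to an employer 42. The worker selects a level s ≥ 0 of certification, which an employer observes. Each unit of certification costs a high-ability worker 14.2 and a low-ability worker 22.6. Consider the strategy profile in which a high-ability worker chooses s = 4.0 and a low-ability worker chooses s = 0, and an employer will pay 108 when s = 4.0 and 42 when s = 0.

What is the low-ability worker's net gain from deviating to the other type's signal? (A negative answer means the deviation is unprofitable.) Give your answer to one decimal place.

Playing s = 0 the low-ability worker receives 42.
Deviating to s = 4.0 brings payment 108 at cost 22.6 × 4.0 = 90.4, netting 17.6.
Gain from deviating: 17.6 − 42 = -24.4.
The gain is negative, so the low-ability type's incentive-compatibility constraint is satisfied.

-24.4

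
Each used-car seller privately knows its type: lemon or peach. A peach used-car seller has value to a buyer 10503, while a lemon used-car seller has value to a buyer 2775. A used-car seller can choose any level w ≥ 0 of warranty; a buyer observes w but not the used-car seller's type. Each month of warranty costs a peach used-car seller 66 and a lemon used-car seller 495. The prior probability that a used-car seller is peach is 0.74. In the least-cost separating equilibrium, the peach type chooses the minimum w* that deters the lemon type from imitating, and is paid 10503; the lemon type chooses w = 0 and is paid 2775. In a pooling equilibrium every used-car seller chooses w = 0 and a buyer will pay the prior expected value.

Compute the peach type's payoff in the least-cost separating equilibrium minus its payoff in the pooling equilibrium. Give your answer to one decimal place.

Least-cost separating signal: w* solves 2775 = 10503 − 495·w*, so w* = (10503 − 2775)/495 ≈ 15.6121.
Peach type's separating payoff: 10503 − 66 × w* = 10503 − 66 × (10503 − 2775)/495 = 10503 − 510048/495 = 9472.6.
Pooling payoff: 0.74 × 10503 + 0.26 × 2775 = 8493.72.
Difference: 9472.6 − 8493.72 = 978.88, i.e. 978.9 to one decimal place.
The peach type prefers to separate.

978.9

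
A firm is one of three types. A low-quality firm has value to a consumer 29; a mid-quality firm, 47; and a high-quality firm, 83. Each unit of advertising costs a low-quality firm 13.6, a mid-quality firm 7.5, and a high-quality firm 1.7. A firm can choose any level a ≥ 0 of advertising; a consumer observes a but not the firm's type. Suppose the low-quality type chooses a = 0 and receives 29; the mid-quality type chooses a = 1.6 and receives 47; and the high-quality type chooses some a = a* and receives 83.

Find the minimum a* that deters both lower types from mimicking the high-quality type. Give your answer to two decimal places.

Mid-quality type (on-path payoff 47 − 7.5×1.6 = 35) won't mimic when 35 ≥ 83 − 7.5·a*, i.e. a* ≥ 6.40.
Low-quality type (on-path payoff 29) won't mimic when 29 ≥ 83 − 13.6·a*, i.e. a* ≥ 3.97.
Both must hold, so a* = max(3.97, 6.40) = 6.40. The mid-quality type's constraint binds.

6.40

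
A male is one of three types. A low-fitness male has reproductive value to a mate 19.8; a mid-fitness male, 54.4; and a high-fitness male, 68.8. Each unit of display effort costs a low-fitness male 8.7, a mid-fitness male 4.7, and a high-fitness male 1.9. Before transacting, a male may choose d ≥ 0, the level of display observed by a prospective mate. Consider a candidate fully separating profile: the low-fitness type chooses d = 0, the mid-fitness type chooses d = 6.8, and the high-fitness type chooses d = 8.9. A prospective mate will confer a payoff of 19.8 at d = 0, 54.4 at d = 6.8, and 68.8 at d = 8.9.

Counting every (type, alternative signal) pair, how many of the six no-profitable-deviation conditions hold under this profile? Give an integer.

Mid-fitness (own payoff 54.4 − 4.7×6.8 = 22.44): to d=0 gives 19.8 → no gain ✓; to d=8.9 gives 68.8 − 4.7×8.9 = 26.97 → profitable ✗.
Low-fitness (own payoff 19.8): to d=6.8 gives 54.4 − 8.7×6.8 = -4.76 → no gain ✓; to d=8.9 gives 68.8 − 8.7×8.9 = -8.63 → no gain ✓.
High-fitness (own payoff 68.8 − 1.9×8.9 = 51.89): to d=0 gives 19.8 → no gain ✓; to d=6.8 gives 54.4 − 1.9×6.8 = 41.48 → no gain ✓.
5 of the 6 constraints hold; not an equilibrium.

5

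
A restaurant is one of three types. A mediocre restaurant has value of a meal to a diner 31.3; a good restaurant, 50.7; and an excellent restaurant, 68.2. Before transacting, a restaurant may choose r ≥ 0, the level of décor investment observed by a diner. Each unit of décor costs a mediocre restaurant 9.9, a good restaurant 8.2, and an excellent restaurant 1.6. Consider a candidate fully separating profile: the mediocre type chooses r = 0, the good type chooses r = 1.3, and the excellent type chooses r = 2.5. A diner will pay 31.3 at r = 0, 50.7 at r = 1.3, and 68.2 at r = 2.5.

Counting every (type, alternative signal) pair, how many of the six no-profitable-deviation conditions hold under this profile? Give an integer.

Excellent (own payoff 68.2 − 1.6×2.5 = 64.2): to r=0 gives 31.3 → no gain ✓; to r=1.3 gives 50.7 − 1.6×1.3 = 48.62 → no gain ✓.
Mediocre (own payoff 31.3): to r=1.3 gives 50.7 − 9.9×1.3 = 37.83 → profitable ✗; to r=2.5 gives 68.2 − 9.9×2.5 = 43.45 → profitable ✗.
Good (own payoff 50.7 − 8.2×1.3 = 40.04): to r=0 gives 31.3 → no gain ✓; to r=2.5 gives 68.2 − 8.2×2.5 = 47.7 → profitable ✗.
3 of the 6 constraints hold; not an equilibrium.

3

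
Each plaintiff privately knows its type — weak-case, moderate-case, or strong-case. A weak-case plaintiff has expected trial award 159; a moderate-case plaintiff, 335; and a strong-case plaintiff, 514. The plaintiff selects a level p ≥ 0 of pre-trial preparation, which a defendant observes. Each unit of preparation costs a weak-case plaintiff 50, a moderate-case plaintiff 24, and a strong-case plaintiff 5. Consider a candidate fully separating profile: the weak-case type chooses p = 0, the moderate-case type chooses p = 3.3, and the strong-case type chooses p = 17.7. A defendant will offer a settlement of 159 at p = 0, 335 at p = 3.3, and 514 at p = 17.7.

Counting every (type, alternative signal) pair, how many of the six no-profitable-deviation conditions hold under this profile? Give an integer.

5

Weak-case (own payoff 159): to p=3.3 gives 335 − 50×3.3 = 170 → profitable ✗; to p=17.7 gives 514 − 50×17.7 = -371 → no gain ✓.
Moderate-case (own payoff 335 − 24×3.3 = 255.8): to p=0 gives 159 → no gain ✓; to p=17.7 gives 514 − 24×17.7 = 89.2 → no gain ✓.
Strong-case (own payoff 514 − 5×17.7 = 425.5): to p=0 gives 159 → no gain ✓; to p=3.3 gives 335 − 5×3.3 = 318.5 → no gain ✓.
5 of the 6 constraints hold; not an equilibrium.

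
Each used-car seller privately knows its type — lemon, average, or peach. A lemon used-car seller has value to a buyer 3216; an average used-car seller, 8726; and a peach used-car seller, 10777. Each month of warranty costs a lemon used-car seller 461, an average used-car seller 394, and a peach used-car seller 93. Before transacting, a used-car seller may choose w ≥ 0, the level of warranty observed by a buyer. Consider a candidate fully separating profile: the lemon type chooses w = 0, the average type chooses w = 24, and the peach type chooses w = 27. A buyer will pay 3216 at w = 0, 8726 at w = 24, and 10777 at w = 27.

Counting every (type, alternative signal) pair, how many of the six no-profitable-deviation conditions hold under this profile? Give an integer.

4

Peach (own payoff 10777 − 93×27 = 8266): to w=0 gives 3216 → no gain ✓; to w=24 gives 8726 − 93×24 = 6494 → no gain ✓.
Lemon (own payoff 3216): to w=24 gives 8726 − 461×24 = -2338 → no gain ✓; to w=27 gives 10777 − 461×27 = -1670 → no gain ✓.
Average (own payoff 8726 − 394×24 = -730): to w=0 gives 3216 → profitable ✗; to w=27 gives 10777 − 394×27 = 139 → profitable ✗.
4 of the 6 constraints hold; not an equilibrium.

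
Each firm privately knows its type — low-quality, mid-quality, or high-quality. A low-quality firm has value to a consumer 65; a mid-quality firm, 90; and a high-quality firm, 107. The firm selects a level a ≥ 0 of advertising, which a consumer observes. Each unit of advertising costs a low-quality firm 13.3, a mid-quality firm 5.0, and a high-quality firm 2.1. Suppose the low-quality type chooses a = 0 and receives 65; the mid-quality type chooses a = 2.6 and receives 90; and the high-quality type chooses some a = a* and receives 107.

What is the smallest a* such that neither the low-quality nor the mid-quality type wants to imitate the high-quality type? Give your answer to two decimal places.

6.00

Mid-quality type (on-path payoff 90 − 5.0×2.6 = 77) won't mimic when 77 ≥ 107 − 5.0·a*, i.e. a* ≥ 6.00.
Low-quality type (on-path payoff 65) won't mimic when 65 ≥ 107 − 13.3·a*, i.e. a* ≥ 3.16.
Both must hold, so a* = max(3.16, 6.00) = 6.00. The mid-quality type's constraint binds.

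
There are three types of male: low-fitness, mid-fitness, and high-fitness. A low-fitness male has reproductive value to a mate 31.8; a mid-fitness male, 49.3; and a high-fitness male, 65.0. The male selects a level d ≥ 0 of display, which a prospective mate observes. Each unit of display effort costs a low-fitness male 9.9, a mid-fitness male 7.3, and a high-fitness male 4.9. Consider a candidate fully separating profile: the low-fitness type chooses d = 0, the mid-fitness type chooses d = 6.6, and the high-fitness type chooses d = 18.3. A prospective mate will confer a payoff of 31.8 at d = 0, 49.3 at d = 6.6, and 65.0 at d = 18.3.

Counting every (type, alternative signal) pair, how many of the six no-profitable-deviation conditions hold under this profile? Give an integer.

3

High-fitness (own payoff 65.0 − 4.9×18.3 = -24.67): to d=0 gives 31.8 → profitable ✗; to d=6.6 gives 49.3 − 4.9×6.6 = 16.96 → profitable ✗.
Low-fitness (own payoff 31.8): to d=6.6 gives 49.3 − 9.9×6.6 = -16.04 → no gain ✓; to d=18.3 gives 65.0 − 9.9×18.3 = -116.17 → no gain ✓.
Mid-fitness (own payoff 49.3 − 7.3×6.6 = 1.12): to d=0 gives 31.8 → profitable ✗; to d=18.3 gives 65.0 − 7.3×18.3 = -68.59 → no gain ✓.
3 of the 6 constraints hold; not an equilibrium.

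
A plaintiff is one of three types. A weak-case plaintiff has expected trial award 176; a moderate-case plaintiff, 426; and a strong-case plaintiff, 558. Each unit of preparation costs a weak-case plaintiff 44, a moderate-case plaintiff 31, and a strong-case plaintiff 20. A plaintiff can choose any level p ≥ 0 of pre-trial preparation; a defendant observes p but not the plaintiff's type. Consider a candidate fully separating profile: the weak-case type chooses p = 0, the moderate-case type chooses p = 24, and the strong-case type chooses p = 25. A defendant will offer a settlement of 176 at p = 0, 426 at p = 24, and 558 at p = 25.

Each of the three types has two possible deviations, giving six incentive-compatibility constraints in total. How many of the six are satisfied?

Strong-case (own payoff 558 − 20×25 = 58): to p=0 gives 176 → profitable ✗; to p=24 gives 426 − 20×24 = -54 → no gain ✓.
Moderate-case (own payoff 426 − 31×24 = -318): to p=0 gives 176 → profitable ✗; to p=25 gives 558 − 31×25 = -217 → profitable ✗.
Weak-case (own payoff 176): to p=24 gives 426 − 44×24 = -630 → no gain ✓; to p=25 gives 558 − 44×25 = -542 → no gain ✓.
3 of the 6 constraints hold; not an equilibrium.

3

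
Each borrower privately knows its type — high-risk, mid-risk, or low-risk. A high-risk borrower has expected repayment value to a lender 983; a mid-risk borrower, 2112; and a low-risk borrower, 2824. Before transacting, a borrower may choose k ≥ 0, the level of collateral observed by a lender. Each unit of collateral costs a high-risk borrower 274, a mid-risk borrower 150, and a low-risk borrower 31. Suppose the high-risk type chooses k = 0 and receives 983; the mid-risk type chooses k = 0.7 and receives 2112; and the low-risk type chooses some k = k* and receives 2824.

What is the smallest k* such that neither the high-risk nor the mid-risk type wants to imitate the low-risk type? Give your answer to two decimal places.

6.72

Mid-risk type (on-path payoff 2112 − 150×0.7 = 2007) won't mimic when 2007 ≥ 2824 − 150·k*, i.e. k* ≥ 5.45.
High-risk type (on-path payoff 983) won't mimic when 983 ≥ 2824 − 274·k*, i.e. k* ≥ 6.72.
Both must hold, so k* = max(6.72, 5.45) = 6.72. The high-risk type's constraint binds.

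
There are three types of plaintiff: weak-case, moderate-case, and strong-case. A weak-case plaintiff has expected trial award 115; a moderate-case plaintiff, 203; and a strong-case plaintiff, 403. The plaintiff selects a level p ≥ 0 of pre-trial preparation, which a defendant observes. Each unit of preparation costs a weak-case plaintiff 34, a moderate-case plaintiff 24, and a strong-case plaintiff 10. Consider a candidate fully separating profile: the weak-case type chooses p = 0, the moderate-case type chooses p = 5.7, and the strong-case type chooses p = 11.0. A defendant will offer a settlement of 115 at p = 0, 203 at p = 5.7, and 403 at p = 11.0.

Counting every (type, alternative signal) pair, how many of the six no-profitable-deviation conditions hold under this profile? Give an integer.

4

Strong-case (own payoff 403 − 10×11.0 = 293): to p=0 gives 115 → no gain ✓; to p=5.7 gives 203 − 10×5.7 = 146 → no gain ✓.
Weak-case (own payoff 115): to p=5.7 gives 203 − 34×5.7 = 9.2 → no gain ✓; to p=11.0 gives 403 − 34×11.0 = 29 → no gain ✓.
Moderate-case (own payoff 203 − 24×5.7 = 66.2): to p=0 gives 115 → profitable ✗; to p=11.0 gives 403 − 24×11.0 = 139 → profitable ✗.
4 of the 6 constraints hold; not an equilibrium.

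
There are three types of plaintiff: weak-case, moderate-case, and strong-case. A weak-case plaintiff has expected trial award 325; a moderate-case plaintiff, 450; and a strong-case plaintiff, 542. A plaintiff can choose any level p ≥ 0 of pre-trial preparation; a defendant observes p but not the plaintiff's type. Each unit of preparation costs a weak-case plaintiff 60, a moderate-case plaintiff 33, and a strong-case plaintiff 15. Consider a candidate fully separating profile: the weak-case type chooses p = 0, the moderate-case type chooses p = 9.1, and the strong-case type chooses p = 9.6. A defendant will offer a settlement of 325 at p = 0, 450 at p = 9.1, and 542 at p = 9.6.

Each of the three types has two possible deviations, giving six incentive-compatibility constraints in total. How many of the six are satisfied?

Weak-case (own payoff 325): to p=9.1 gives 450 − 60×9.1 = -96 → no gain ✓; to p=9.6 gives 542 − 60×9.6 = -34 → no gain ✓.
Strong-case (own payoff 542 − 15×9.6 = 398): to p=0 gives 325 → no gain ✓; to p=9.1 gives 450 − 15×9.1 = 313.5 → no gain ✓.
Moderate-case (own payoff 450 − 33×9.1 = 149.7): to p=0 gives 325 → profitable ✗; to p=9.6 gives 542 − 33×9.6 = 225.2 → profitable ✗.
4 of the 6 constraints hold; not an equilibrium.

4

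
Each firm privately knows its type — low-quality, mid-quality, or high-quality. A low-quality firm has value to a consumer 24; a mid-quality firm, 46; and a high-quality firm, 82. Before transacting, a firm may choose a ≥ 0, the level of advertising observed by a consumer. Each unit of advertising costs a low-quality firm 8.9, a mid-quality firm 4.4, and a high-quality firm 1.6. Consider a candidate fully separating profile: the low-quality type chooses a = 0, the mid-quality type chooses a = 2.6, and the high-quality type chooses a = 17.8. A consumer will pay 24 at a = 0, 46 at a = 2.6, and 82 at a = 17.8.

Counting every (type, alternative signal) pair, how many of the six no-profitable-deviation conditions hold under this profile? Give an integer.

6

Low-quality (own payoff 24): to a=2.6 gives 46 − 8.9×2.6 = 22.86 → no gain ✓; to a=17.8 gives 82 − 8.9×17.8 = -76.42 → no gain ✓.
High-quality (own payoff 82 − 1.6×17.8 = 53.52): to a=0 gives 24 → no gain ✓; to a=2.6 gives 46 − 1.6×2.6 = 41.84 → no gain ✓.
Mid-quality (own payoff 46 − 4.4×2.6 = 34.56): to a=0 gives 24 → no gain ✓; to a=17.8 gives 82 − 4.4×17.8 = 3.68 → no gain ✓.
6 of the 6 constraints hold; this profile is a separating equilibrium.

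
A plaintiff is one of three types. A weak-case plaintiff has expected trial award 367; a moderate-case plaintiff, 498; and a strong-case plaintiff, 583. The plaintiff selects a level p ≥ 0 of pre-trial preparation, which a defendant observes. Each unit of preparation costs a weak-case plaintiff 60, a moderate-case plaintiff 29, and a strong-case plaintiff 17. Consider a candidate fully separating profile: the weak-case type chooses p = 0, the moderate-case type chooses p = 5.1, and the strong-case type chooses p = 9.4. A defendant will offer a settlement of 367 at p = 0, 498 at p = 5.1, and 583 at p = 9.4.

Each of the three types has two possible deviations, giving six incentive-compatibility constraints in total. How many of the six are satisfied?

5

Weak-case (own payoff 367): to p=5.1 gives 498 − 60×5.1 = 192 → no gain ✓; to p=9.4 gives 583 − 60×9.4 = 19 → no gain ✓.
Moderate-case (own payoff 498 − 29×5.1 = 350.1): to p=0 gives 367 → profitable ✗; to p=9.4 gives 583 − 29×9.4 = 310.4 → no gain ✓.
Strong-case (own payoff 583 − 17×9.4 = 423.2): to p=0 gives 367 → no gain ✓; to p=5.1 gives 498 − 17×5.1 = 411.3 → no gain ✓.
5 of the 6 constraints hold; not an equilibrium.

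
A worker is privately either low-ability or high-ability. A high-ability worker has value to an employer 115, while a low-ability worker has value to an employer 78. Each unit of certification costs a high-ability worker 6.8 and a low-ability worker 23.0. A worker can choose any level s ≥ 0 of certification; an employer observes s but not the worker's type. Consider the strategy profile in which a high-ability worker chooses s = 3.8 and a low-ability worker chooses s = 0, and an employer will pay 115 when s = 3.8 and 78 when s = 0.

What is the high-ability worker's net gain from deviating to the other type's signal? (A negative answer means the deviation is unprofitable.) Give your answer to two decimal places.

-11.16

Playing s = 3.8 the high-ability worker receives 115 − 6.8 × 3.8 = 89.16.
Deviating to s = 0 yields 78 instead.
Gain from deviating: 78 − 89.16 = -11.16.
The gain is negative, so the high-ability type's incentive-compatibility constraint is satisfied.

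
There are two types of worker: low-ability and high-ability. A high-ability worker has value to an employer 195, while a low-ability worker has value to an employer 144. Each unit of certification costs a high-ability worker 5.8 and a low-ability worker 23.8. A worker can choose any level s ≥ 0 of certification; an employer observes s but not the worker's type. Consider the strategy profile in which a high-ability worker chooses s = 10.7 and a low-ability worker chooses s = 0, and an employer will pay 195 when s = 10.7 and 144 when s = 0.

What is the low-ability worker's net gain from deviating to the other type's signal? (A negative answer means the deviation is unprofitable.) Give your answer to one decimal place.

-203.7

Playing s = 0 the low-ability worker receives 144.
Deviating to s = 10.7 brings payment 195 at cost 23.8 × 10.7 = 254.66, netting -59.66.
Gain from deviating: -59.66 − 144 = -203.66, i.e. -203.7 to one decimal place.
The gain is negative, so the low-ability type's incentive-compatibility constraint is satisfied.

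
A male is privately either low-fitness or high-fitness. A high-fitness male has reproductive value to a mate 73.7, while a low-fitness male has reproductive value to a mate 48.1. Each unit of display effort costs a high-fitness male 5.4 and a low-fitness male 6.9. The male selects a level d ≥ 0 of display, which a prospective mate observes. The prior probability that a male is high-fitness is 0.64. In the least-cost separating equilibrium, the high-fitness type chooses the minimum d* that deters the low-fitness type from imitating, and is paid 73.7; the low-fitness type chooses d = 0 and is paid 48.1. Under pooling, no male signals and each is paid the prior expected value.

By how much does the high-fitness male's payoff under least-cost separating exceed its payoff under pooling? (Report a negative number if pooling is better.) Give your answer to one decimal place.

Least-cost separating signal: d* solves 48.1 = 73.7 − 6.9·d*, so d* = (73.7 − 48.1)/6.9 ≈ 3.7101.
High-fitness type's separating payoff: 73.7 − 5.4 × d* = 73.7 − 5.4 × (73.7 − 48.1)/6.9 = 73.7 − 138.24/6.9 ≈ 53.665.
Pooling payoff: 0.64 × 73.7 + 0.36 × 48.1 = 64.484.
Difference: 53.665 − 64.484 = -10.819, i.e. -10.8 to one decimal place.
The high-fitness type would prefer the pooling outcome.

-10.8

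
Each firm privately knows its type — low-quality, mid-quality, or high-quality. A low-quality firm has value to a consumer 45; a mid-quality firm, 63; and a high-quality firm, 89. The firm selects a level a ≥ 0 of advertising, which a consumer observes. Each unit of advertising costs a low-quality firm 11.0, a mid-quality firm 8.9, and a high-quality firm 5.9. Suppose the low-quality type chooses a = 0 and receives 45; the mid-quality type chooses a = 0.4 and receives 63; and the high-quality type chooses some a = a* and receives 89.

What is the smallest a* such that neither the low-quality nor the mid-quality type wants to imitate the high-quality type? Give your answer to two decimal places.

Mid-quality type (on-path payoff 63 − 8.9×0.4 = 59.44) won't mimic when 59.44 ≥ 89 − 8.9·a*, i.e. a* ≥ 3.32.
Low-quality type (on-path payoff 45) won't mimic when 45 ≥ 89 − 11.0·a*, i.e. a* ≥ 4.00.
Both must hold, so a* = max(4.00, 3.32) = 4.00. The low-quality type's constraint binds.

4.00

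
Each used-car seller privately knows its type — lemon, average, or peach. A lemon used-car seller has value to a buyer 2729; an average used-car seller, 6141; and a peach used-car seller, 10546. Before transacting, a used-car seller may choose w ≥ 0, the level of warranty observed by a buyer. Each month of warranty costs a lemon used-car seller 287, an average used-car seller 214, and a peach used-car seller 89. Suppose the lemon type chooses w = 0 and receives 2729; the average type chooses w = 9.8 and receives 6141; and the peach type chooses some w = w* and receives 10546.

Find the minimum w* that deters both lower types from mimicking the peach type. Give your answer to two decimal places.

Average type (on-path payoff 6141 − 214×9.8 = 4043.8) won't mimic when 4043.8 ≥ 10546 − 214·w*, i.e. w* ≥ 30.38.
Lemon type (on-path payoff 2729) won't mimic when 2729 ≥ 10546 − 287·w*, i.e. w* ≥ 27.24.
Both must hold, so w* = max(27.24, 30.38) = 30.38. The average type's constraint binds.

30.38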